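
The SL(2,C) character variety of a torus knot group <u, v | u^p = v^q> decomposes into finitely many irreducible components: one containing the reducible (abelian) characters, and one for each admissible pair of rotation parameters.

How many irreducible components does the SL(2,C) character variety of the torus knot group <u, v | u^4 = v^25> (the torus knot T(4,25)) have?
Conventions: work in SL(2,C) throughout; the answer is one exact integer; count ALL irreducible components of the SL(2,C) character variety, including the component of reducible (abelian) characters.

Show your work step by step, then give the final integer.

37

Gamma = < u, v | u^4 = v^25 > (torus knot T(4,25)); the central element u^4 = v^25 acts as +I or -I in any irreducible SL(2,C) representation.
So on each irreducible component the traces are pinned: tr(u) = 2*cos(pi*alpha/4) with 1 <= alpha <= 3, tr(v) = 2*cos(pi*beta/25) with 1 <= beta <= 24.
u^4 = (-1)^alpha I and v^25 = (-1)^beta I must agree, so alpha and beta have equal parity.
Counting: 2 odd alphas x 12 odd betas + 1 even alphas x 12 even betas = 24 + 12 = 36.
Total: 36 irreducible-character components + 1 reducible (abelian) component = 37.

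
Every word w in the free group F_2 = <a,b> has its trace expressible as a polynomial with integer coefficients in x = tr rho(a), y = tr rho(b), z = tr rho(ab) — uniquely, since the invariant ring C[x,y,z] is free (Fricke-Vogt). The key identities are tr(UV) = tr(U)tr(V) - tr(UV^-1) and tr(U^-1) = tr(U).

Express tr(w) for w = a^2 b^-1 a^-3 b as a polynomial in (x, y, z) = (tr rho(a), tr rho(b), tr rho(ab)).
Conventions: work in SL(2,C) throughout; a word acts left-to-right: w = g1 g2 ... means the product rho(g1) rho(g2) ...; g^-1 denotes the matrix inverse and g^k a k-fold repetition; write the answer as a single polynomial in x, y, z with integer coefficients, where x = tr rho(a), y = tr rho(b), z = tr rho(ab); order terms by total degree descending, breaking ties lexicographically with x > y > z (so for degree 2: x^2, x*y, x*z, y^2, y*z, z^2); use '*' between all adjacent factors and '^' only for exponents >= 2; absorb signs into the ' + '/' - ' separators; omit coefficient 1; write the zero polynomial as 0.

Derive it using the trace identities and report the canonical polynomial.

-x^4*y*z + x^5 + x^3*y^2 + x^3*z^2 + x^2*y*z - 5*x^3 - x*y^2 - x*z^2 + 5*x

tr(b^2 a) = tr(b) * tr(a b) - tr(a) = y*z - x
tr(b^2) = tr(b) * tr(b) - tr(1) = y^2 - 2
tr(b a^2 b) = tr(a) * tr(b^2 a) - tr(b^2) = x*y*z - x^2 - y^2 + 2
tr(b a b a) = tr(b a) * tr(b a) - tr(1) = z^2 - 2
tr(b a^2 b a) = tr(a) * tr(b a b a) - tr(b a b) = x*z^2 - y*z - x
tr(b a^2 b a^-1) = tr(b a^2 b) * tr(a) - tr(b a^2 b a) = x^2*y*z - x^3 - x*y^2 - x*z^2 + y*z + 3*x
tr(a^-2 b a^2 b) = tr(b a^2 b a^-1) * tr(a) - tr(b a^2 b) = x^3*y*z - x^4 - x^2*y^2 - x^2*z^2 + 4*x^2 + y^2 - 2
tr(b a^2 b^-1 a^-2) = tr(a^-2 b a^2) * tr(b) - tr(a^-2 b a^2 b) = -x^3*y*z + x^4 + x^2*y^2 + x^2*z^2 - 4*x^2 + 2
tr(b a^2 b^-1 a^-1) = tr(a^-1 b a^2) * tr(b) - tr(a^-1 b a^2 b) = -x^2*y*z + x^3 + x*y^2 + x*z^2 - 3*x
tr(a^2 b^-1 a^-3 b) = tr(b a^2 b^-1 a^-2) * tr(a) - tr(b a^2 b^-1 a^-1) = -x^4*y*z + x^5 + x^3*y^2 + x^3*z^2 + x^2*y*z - 5*x^3 - x*y^2 - x*z^2 + 5*x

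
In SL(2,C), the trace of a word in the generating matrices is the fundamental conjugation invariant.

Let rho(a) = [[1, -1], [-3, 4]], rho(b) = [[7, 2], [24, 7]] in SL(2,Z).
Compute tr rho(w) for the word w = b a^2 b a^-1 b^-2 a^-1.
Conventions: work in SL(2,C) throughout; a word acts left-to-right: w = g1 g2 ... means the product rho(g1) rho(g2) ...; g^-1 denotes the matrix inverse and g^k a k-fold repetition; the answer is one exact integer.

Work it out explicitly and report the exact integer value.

13934

rho(b) = [[7, 2], [24, 7]]
... * rho(a) = [[1, -1], [-3, 4]]  ->  [[1, 1], [3, 4]]
... * rho(a) = [[1, -1], [-3, 4]]  ->  [[-2, 3], [-9, 13]]
... * rho(b) = [[7, 2], [24, 7]]  ->  [[58, 17], [249, 73]]
... * rho(a^-1) = [[4, 1], [3, 1]]  ->  [[283, 75], [1215, 322]]
... * rho(b^-1) = [[7, -2], [-24, 7]]  ->  [[181, -41], [777, -176]]
... * rho(b^-1) = [[7, -2], [-24, 7]]  ->  [[2251, -649], [9663, -2786]]
... * rho(a^-1) = [[4, 1], [3, 1]]  ->  [[7057, 1602], [30294, 6877]]
tr = 7057 + 6877 = 13934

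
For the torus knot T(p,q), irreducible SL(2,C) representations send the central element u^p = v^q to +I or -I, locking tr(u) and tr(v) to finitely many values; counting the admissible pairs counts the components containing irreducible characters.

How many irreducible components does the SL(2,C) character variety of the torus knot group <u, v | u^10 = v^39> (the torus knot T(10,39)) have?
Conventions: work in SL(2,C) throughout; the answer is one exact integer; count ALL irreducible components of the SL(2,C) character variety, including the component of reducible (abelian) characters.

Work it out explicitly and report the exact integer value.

172

For T(10,39): irreducibility forces the central element u^10 = v^39 to one of +I, -I.
This locks tr(u) to 2*cos(pi*alpha/10), alpha in 1..9, and tr(v) to 2*cos(pi*beta/39), beta in 1..38, on each component of irreducible characters.
u^10 = (-1)^alpha I and v^39 = (-1)^beta I must agree, so alpha and beta have equal parity.
Counting: 5 odd alphas x 19 odd betas + 4 even alphas x 19 even betas = 95 + 76 = 171.
That is 171 components of irreducible characters, and with the reducible (abelian) component the total is 172.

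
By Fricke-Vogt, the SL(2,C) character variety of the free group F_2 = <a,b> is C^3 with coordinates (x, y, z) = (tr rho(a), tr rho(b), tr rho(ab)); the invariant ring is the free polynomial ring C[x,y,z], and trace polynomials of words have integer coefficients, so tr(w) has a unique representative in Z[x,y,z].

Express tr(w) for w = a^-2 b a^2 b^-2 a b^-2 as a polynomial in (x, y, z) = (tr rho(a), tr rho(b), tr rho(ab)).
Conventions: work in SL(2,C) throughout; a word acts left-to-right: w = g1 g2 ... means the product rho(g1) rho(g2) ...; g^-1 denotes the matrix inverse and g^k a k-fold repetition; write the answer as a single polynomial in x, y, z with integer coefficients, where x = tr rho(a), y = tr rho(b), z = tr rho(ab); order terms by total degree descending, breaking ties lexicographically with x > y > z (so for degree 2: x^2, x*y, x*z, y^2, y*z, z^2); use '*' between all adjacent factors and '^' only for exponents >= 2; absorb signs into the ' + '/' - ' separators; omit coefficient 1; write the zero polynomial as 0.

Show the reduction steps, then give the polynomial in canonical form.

-x^4*y^4*z + x^5*y^3 + x^3*y^5 + 2*x^3*y^3*z^2 - x^2*y^4*z - x^2*y^2*z^3 - x^5*y - 5*x^3*y^3 - x^3*y*z^2 + 4*x^2*y^2*z + 4*x^3*y + x*y^3 - y^2*z - 2*x*y + z

reduce: trace(a^2) = trace(a)*trace(a) - trace(1) = x^2 - 2
trace(a^3) = trace(a)*trace(a^2) - trace(a) = x^3 - 3*x
so trace(a b a) = trace(a)*trace(b a) - trace(b) = x*z - y
so trace(a^3 b) = trace(a)*trace(a b a) - trace(a b) = x^2*z - x*y - z
so trace(a^2 b^-1 a) = trace(a^3)*trace(b) - trace(a^3 b) = x^3*y - x^2*z - 2*x*y + z
trace(b a b a) = trace(a b)*trace(a b) - trace(1) = z^2 - 2
trace(b a b) = trace(b)*trace(a b) - trace(a) = y*z - x
reduce: trace(a b a^2 b) = trace(a)*trace(b a b a) - trace(b a b) = x*z^2 - y*z - x
reduce: trace(a^2 b^-1 a b) = trace(a b a^2)*trace(b) - trace(a b a^2 b) = x^2*y*z - x*y^2 - x*z^2 + x
so trace(a b^-1 a^2 b^-1) = trace(a^2 b^-1 a)*trace(b) - trace(a^2 b^-1 a b) = x^3*y^2 - 2*x^2*y*z - x*y^2 + x*z^2 + y*z - x
trace(a^2 b^-2 a b^-1) = trace(a b^-1 a^2 b^-1)*trace(b) - trace(a b^-1 a^2) = x^3*y^3 - 2*x^2*y^2*z - x^3*y - x*y^3 + x*y*z^2 + x^2*z + y^2*z + x*y - z
reduce: trace(a b a^3) = trace(a)*trace(b a^3) - trace(b a^2) = x^3*z - x^2*y - 2*x*z + y
trace(a b a^3 b) = trace(a)*trace(a b a b a) - trace(a b a b) = x^2*z^2 - x*y*z - x^2 - z^2 + 2
so trace(b^-1 a b a^3) = trace(a b a^3)*trace(b) - trace(a b a^3 b) = x^3*y*z - x^2*y^2 - x^2*z^2 - x*y*z + x^2 + y^2 + z^2 - 2
reduce: trace(a b^-2 a b a^2) = trace(b^-1 a b a^3)*trace(b) - trace(b^-1 a b a^3 b) = x^3*y^2*z - x^2*y^3 - x^2*y*z^2 - x^3*z - x*y^2*z + 2*x^2*y + y^3 + y*z^2 + 2*x*z - 3*y
trace(b a^2 b) = trace(b)*trace(a^2 b) - trace(a^2) = x*y*z - x^2 - y^2 + 2
so trace(a b a^2 b a) = trace(a)*trace(b a^2 b a) - trace(b a^2 b) = x^2*z^2 - 2*x*y*z + y^2 - 2
trace(b a b a b a) = trace(b a b a)*trace(b a) - trace(a b) = z^3 - 3*z
trace(b a b a b) = trace(b)*trace(a b a b) - trace(a b a) = y*z^2 - x*z - y
so trace(a b a^2 b a b) = trace(a)*trace(b a b a b a) - trace(b a b a b) = x*z^3 - y*z^2 - 2*x*z + y
trace(b^-1 a b a^2 b a) = trace(a b a^2 b a)*trace(b) - trace(a b a^2 b a b) = x^2*y*z^2 - 2*x*y^2*z - x*z^3 + y^3 + y*z^2 + 2*x*z - 3*y
so trace(a b^-2 a b a^2 b) = trace(b^-1 a b a^2 b a)*trace(b) - trace(b^-1 a b a^2 b a b) = x^2*y^2*z^2 - 2*x*y^3*z - x*y*z^3 - x^2*z^2 + y^4 + y^2*z^2 + 4*x*y*z - 4*y^2 + 2
trace(b^-1 a b^-2 a b a^2) = trace(a b^-2 a b a^2)*trace(b) - trace(a b^-2 a b a^2 b) = x^3*y^3*z - x^2*y^4 - 2*x^2*y^2*z^2 - x^3*y*z + x*y^3*z + x*y*z^3 + 2*x^2*y^2 + x^2*z^2 - 2*x*y*z + y^2 - 2
trace(b a^2 b^-2 a b^-2 a) = trace(b^-1 a b^-2 a b a^2)*trace(b) - trace(b^-1 a b^-2 a b a^2 b) = x^3*y^4*z - x^2*y^5 - 2*x^2*y^3*z^2 - 2*x^3*y^2*z + x*y^4*z + x*y^2*z^3 + 3*x^2*y^3 + 2*x^2*y*z^2 + x^3*z - x*y^2*z - 2*x^2*y - y*z^2 - 2*x*z + y
reduce: trace(a^-1 b a^2 b^-2 a b^-2) = trace(b a^2 b^-2 a b^-2)*trace(a) - trace(b a^2 b^-2 a b^-2 a) = -x^3*y^4*z + x^4*y^3 + x^2*y^5 + 2*x^2*y^3*z^2 - x*y^4*z - x*y^2*z^3 - x^4*y - 4*x^2*y^3 - x^2*y*z^2 + 2*x*y^2*z + 3*x^2*y + y*z^2 + x*z - y
trace(a^-2 b a^2 b^-2 a b^-2) = trace(a^-1 b a^2 b^-2 a b^-2)*trace(a) - trace(a^-1 b a^2 b^-2 a b^-2 a) = -x^4*y^4*z + x^5*y^3 + x^3*y^5 + 2*x^3*y^3*z^2 - x^2*y^4*z - x^2*y^2*z^3 - x^5*y - 5*x^3*y^3 - x^3*y*z^2 + 4*x^2*y^2*z + 4*x^3*y + x*y^3 - y^2*z - 2*x*y + z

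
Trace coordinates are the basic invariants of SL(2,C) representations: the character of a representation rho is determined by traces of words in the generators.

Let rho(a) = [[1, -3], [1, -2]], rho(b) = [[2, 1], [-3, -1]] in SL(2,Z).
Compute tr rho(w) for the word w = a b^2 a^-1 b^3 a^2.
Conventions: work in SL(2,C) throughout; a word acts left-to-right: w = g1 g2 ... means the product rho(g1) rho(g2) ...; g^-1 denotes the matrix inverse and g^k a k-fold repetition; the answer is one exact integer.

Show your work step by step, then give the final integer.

14

rho(a) = [[1, -3], [1, -2]]
... * rho(b) = [[2, 1], [-3, -1]]  ->  [[11, 4], [8, 3]]
... * rho(b) = [[2, 1], [-3, -1]]  ->  [[10, 7], [7, 5]]
... * rho(a^-1) = [[-2, 3], [-1, 1]]  ->  [[-27, 37], [-19, 26]]
... * rho(b) = [[2, 1], [-3, -1]]  ->  [[-165, -64], [-116, -45]]
... * rho(b) = [[2, 1], [-3, -1]]  ->  [[-138, -101], [-97, -71]]
... * rho(b) = [[2, 1], [-3, -1]]  ->  [[27, -37], [19, -26]]
... * rho(a) = [[1, -3], [1, -2]]  ->  [[-10, -7], [-7, -5]]
... * rho(a) = [[1, -3], [1, -2]]  ->  [[-17, 44], [-12, 31]]
tr = -17 + 31 = 14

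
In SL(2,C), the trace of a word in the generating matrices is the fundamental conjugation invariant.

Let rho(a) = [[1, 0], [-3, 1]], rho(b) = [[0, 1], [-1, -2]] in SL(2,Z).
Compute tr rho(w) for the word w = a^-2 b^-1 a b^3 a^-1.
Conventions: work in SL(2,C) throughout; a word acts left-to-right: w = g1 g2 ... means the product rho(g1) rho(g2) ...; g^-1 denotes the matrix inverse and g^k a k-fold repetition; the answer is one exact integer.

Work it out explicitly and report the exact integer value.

rho(a^-1) = [[1, 0], [3, 1]]
... * rho(a^-1) = [[1, 0], [3, 1]]  ->  [[1, 0], [6, 1]]
... * rho(b^-1) = [[-2, -1], [1, 0]]  ->  [[-2, -1], [-11, -6]]
... * rho(a) = [[1, 0], [-3, 1]]  ->  [[1, -1], [7, -6]]
... * rho(b) = [[0, 1], [-1, -2]]  ->  [[1, 3], [6, 19]]
... * rho(b) = [[0, 1], [-1, -2]]  ->  [[-3, -5], [-19, -32]]
... * rho(b) = [[0, 1], [-1, -2]]  ->  [[5, 7], [32, 45]]
... * rho(a^-1) = [[1, 0], [3, 1]]  ->  [[26, 7], [167, 45]]
tr = 26 + 45 = 71

71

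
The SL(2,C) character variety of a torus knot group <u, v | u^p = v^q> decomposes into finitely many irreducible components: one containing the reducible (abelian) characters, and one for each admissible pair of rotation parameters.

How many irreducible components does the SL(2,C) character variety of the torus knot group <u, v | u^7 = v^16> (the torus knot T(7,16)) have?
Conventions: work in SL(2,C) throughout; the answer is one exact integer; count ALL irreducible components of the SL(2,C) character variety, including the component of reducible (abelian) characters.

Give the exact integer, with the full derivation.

46

Gamma = < u, v | u^7 = v^16 > (torus knot T(7,16)); the central element u^7 = v^16 acts as +I or -I in any irreducible SL(2,C) representation.
On an irreducible component, tr(u) is locked at 2*cos(pi*alpha/7) for some alpha in 1..6, and tr(v) at 2*cos(pi*beta/16) for some beta in 1..15.
u^7 = (-1)^alpha I and v^16 = (-1)^beta I must agree, so alpha and beta have equal parity.
count pairs: odd alpha (3 choices) x odd beta (8), plus even alpha (3) x even beta (7): 3*8 + 3*7 = 45.
components with irreducible characters: 45; plus the single component of reducible (abelian) characters: total 46.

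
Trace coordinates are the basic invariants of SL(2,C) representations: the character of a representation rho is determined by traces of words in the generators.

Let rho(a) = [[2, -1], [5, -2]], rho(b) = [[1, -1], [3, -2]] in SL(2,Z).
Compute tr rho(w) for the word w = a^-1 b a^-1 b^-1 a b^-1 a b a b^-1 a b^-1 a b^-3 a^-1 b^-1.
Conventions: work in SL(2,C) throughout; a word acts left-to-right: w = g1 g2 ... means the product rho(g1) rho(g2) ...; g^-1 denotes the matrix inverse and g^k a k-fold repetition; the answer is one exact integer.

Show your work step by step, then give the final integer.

rho(a^-1) = [[-2, 1], [-5, 2]]
... * rho(b) = [[1, -1], [3, -2]]  ->  [[1, 0], [1, 1]]
... * rho(a^-1) = [[-2, 1], [-5, 2]]  ->  [[-2, 1], [-7, 3]]
... * rho(b^-1) = [[-2, 1], [-3, 1]]  ->  [[1, -1], [5, -4]]
... * rho(a) = [[2, -1], [5, -2]]  ->  [[-3, 1], [-10, 3]]
... * rho(b^-1) = [[-2, 1], [-3, 1]]  ->  [[3, -2], [11, -7]]
... * rho(a) = [[2, -1], [5, -2]]  ->  [[-4, 1], [-13, 3]]
... * rho(b) = [[1, -1], [3, -2]]  ->  [[-1, 2], [-4, 7]]
... * rho(a) = [[2, -1], [5, -2]]  ->  [[8, -3], [27, -10]]
... * rho(b^-1) = [[-2, 1], [-3, 1]]  ->  [[-7, 5], [-24, 17]]
... * rho(a) = [[2, -1], [5, -2]]  ->  [[11, -3], [37, -10]]
... * rho(b^-1) = [[-2, 1], [-3, 1]]  ->  [[-13, 8], [-44, 27]]
... * rho(a) = [[2, -1], [5, -2]]  ->  [[14, -3], [47, -10]]
... * rho(b^-1) = [[-2, 1], [-3, 1]]  ->  [[-19, 11], [-64, 37]]
... * rho(b^-1) = [[-2, 1], [-3, 1]]  ->  [[5, -8], [17, -27]]
... * rho(b^-1) = [[-2, 1], [-3, 1]]  ->  [[14, -3], [47, -10]]
... * rho(a^-1) = [[-2, 1], [-5, 2]]  ->  [[-13, 8], [-44, 27]]
... * rho(b^-1) = [[-2, 1], [-3, 1]]  ->  [[2, -5], [7, -17]]
tr = 2 + -17 = -15

-15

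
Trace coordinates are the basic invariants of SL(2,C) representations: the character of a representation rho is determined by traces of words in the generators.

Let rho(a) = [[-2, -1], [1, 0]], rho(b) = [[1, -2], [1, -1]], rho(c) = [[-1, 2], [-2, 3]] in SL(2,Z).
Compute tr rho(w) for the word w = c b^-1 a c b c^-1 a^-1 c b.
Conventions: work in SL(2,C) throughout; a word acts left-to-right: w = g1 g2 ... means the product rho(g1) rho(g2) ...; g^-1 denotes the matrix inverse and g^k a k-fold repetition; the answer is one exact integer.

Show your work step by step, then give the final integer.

50

rho(c) = [[-1, 2], [-2, 3]]
... * rho(b^-1) = [[-1, 2], [-1, 1]]  ->  [[-1, 0], [-1, -1]]
... * rho(a) = [[-2, -1], [1, 0]]  ->  [[2, 1], [1, 1]]
... * rho(c) = [[-1, 2], [-2, 3]]  ->  [[-4, 7], [-3, 5]]
... * rho(b) = [[1, -2], [1, -1]]  ->  [[3, 1], [2, 1]]
... * rho(c^-1) = [[3, -2], [2, -1]]  ->  [[11, -7], [8, -5]]
... * rho(a^-1) = [[0, 1], [-1, -2]]  ->  [[7, 25], [5, 18]]
... * rho(c) = [[-1, 2], [-2, 3]]  ->  [[-57, 89], [-41, 64]]
... * rho(b) = [[1, -2], [1, -1]]  ->  [[32, 25], [23, 18]]
tr = 32 + 18 = 50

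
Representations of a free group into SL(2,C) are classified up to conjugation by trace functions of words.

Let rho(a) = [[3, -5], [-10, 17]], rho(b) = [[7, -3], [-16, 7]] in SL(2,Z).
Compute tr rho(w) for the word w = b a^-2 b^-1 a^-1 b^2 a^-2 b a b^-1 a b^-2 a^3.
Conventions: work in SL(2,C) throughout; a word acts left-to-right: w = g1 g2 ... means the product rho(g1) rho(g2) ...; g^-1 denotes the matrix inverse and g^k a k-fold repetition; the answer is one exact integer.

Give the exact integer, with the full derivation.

1255875485909961094

rho(b) = [[7, -3], [-16, 7]]
... * rho(a^-1) = [[17, 5], [10, 3]]  ->  [[89, 26], [-202, -59]]
... * rho(a^-1) = [[17, 5], [10, 3]]  ->  [[1773, 523], [-4024, -1187]]
... * rho(b^-1) = [[7, 3], [16, 7]]  ->  [[20779, 8980], [-47160, -20381]]
... * rho(a^-1) = [[17, 5], [10, 3]]  ->  [[443043, 130835], [-1005530, -296943]]
... * rho(b) = [[7, -3], [-16, 7]]  ->  [[1007941, -413284], [-2287622, 937989]]
... * rho(b) = [[7, -3], [-16, 7]]  ->  [[13668131, -5916811], [-31021178, 13428789]]
... * rho(a^-1) = [[17, 5], [10, 3]]  ->  [[173190117, 50590222], [-393072136, -114819523]]
... * rho(a^-1) = [[17, 5], [10, 3]]  ->  [[3450134209, 1017721251], [-7830421542, -2309819249]]
... * rho(b) = [[7, -3], [-16, 7]]  ->  [[7867399447, -3226353870], [-17855842810, 7322529883]]
... * rho(a) = [[3, -5], [-10, 17]]  ->  [[55865737041, -94185013025], [-126792827260, 213762222061]]
... * rho(b^-1) = [[7, 3], [16, 7]]  ->  [[-1115900049113, -491697880052], [2532645762156, 1115957072647]]
... * rho(a) = [[3, -5], [-10, 17]]  ->  [[1569278653181, -2779363715319], [-3561633440002, 6308041424219]]
... * rho(b^-1) = [[7, 3], [16, 7]]  ->  [[-33484868872837, -14747710047690], [75997228707490, 33471389649527]]
... * rho(b^-1) = [[7, 3], [16, 7]]  ->  [[-470357442872899, -203688576952341], [1067522835344862, 462291413669159]]
... * rho(a) = [[3, -5], [-10, 17]]  ->  [[625813440904713, -1110918593825302], [-1420345630657004, 2521339855651393]]
... * rho(a) = [[3, -5], [-10, 17]]  ->  [[12986626260967159, -22014683299553699], [-29474435448484942, 49964505699358701]]
... * rho(a) = [[3, -5], [-10, 17]]  ->  [[259106711778438467, -439182747397248678], [-588068363339041836, 996768774131522627]]
tr = 259106711778438467 + 996768774131522627 = 1255875485909961094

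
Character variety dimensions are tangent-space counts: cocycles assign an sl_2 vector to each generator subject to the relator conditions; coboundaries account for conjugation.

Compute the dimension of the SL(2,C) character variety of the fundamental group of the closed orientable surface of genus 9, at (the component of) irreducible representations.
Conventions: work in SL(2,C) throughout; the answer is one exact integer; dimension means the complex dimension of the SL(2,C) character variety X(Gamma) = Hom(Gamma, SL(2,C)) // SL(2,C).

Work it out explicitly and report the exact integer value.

Gamma = pi_1(Sigma_9) = < a_1, b_1, ..., a_9, b_9 | prod [a_i, b_i] > has 2g = 18 generators and 1 relator.
A cocycle assigns one sl_2 vector per generator subject to the relator condition d_2(z) = 0: dim of the unconstrained space is 3*2g = 54.
At an irreducible rho, H^2 = coker(d_2) vanishes (Poincare duality: H^2 is dual to H^0 = invariants = 0), so d_2 is surjective onto sl_2 and dim Z^1 = 54 - 3 = 51.
Coboundaries contribute dim B^1 = 3 (injective at irreducible rho).
Hence dim X = 51 - 3 = 48.

48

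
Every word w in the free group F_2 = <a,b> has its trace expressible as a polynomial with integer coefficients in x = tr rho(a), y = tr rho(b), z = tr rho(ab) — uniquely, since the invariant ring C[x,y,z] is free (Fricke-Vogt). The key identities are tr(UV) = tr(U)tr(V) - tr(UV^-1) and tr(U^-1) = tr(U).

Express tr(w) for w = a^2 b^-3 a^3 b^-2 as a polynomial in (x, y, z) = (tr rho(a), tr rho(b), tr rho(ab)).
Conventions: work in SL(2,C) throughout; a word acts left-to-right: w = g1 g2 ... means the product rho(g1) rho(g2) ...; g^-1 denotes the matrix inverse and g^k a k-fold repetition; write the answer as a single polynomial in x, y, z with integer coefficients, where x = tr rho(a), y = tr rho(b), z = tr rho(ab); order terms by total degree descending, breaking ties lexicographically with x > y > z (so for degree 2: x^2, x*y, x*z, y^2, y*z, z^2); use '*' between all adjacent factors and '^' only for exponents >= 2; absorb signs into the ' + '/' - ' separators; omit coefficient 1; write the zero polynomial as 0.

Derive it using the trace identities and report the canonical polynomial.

x^5*y^5 - 2*x^4*y^4*z - 3*x^5*y^3 - 3*x^3*y^5 + x^3*y^3*z^2 + 4*x^4*y^2*z + 4*x^2*y^4*z + 2*x^5*y + 11*x^3*y^3 - x^3*y*z^2 + 2*x*y^5 - x*y^3*z^2 - x^4*z - 10*x^2*y^2*z - y^4*z - 9*x^3*y - 9*x*y^3 + x*y*z^2 + 3*x^2*z + 3*y^2*z + 9*x*y - z

trace(a^2) = trace(a) * trace(a) - trace(1) = x^2 - 2
trace(a^3) = trace(a) * trace(a^2) - trace(a) = x^3 - 3*x
trace(a^4) = trace(a) * trace(a^3) - trace(a^2) = x^4 - 4*x^2 + 2
next, trace(a^5) = trace(a) * trace(a^4) - trace(a^3) = x^5 - 5*x^3 + 5*x
next, trace(a b a) = trace(a) * trace(b a) - trace(b) = x*z - y
trace(a^2 b a) = trace(a) * trace(a b a) - trace(a b) = x^2*z - x*y - z
trace(a^2 b a^2) = trace(a) * trace(a^2 b a) - trace(a^2 b) = x^3*z - x^2*y - 2*x*z + y
and trace(a^5 b) = trace(a) * trace(a^2 b a^2) - trace(a^2 b a) = x^4*z - x^3*y - 3*x^2*z + 2*x*y + z
trace(b^-1 a^5) = trace(a^5) * trace(b) - trace(a^5 b) = x^5*y - x^4*z - 4*x^3*y + 3*x^2*z + 3*x*y - z
and trace(a^3 b^-2 a^2) = trace(b^-1 a^5) * trace(b) - trace(b^-1 a^5 b) = x^5*y^2 - x^4*y*z - x^5 - 4*x^3*y^2 + 3*x^2*y*z + 5*x^3 + 3*x*y^2 - y*z - 5*x
next, trace(b a b a) = trace(a b) * trace(a b) - trace(1)   [split at repeated a] = z^2 - 2
trace(b a b) = trace(b) * trace(a b) - trace(a) = y*z - x
next, trace(a b a b a) = trace(a) * trace(b a b a) - trace(b a b) = x*z^2 - y*z - x
trace(b a^3 b a) = trace(a) * trace(a b a b a) - trace(a b a b) = x^2*z^2 - x*y*z - x^2 - z^2 + 2
next, trace(b a^3 b) = trace(b) * trace(a^3 b) - trace(a^3) = x^2*y*z - x^3 - x*y^2 - y*z + 3*x
next, trace(a^2 b a^3 b) = trace(a) * trace(b a^3 b a) - trace(b a^3 b) = x^3*z^2 - 2*x^2*y*z + x*y^2 - x*z^2 + y*z - x
next, trace(a^2 b a^3 b^-1) = trace(a^2 b a^3) * trace(b) - trace(a^2 b a^3 b) = x^4*y*z - x^3*y^2 - x^3*z^2 - x^2*y*z + x*y^2 + x*z^2 + x
trace(a^3 b^-2 a^2 b) = trace(a^2 b a^3 b^-1) * trace(b) - trace(a^2 b a^3) = x^4*y^2*z - x^3*y^3 - x^3*y*z^2 - x^4*z - x^2*y^2*z + x^3*y + x*y^3 + x*y*z^2 + 3*x^2*z - x*y - z
and trace(a^3 b^-2 a^2 b^-1) = trace(a^3 b^-2 a^2) * trace(b) - trace(a^3 b^-2 a^2 b) = x^5*y^3 - 2*x^4*y^2*z - x^5*y - 3*x^3*y^3 + x^3*y*z^2 + x^4*z + 4*x^2*y^2*z + 4*x^3*y + 2*x*y^3 - x*y*z^2 - 3*x^2*z - y^2*z - 4*x*y + z
trace(a^3 b^-2 a^2 b^-2) = trace(a^3 b^-2 a^2 b^-1) * trace(b) - trace(a^3 b^-2 a^2) = x^5*y^4 - 2*x^4*y^3*z - 2*x^5*y^2 - 3*x^3*y^4 + x^3*y^2*z^2 + 2*x^4*y*z + 4*x^2*y^3*z + x^5 + 8*x^3*y^2 + 2*x*y^4 - x*y^2*z^2 - 6*x^2*y*z - y^3*z - 5*x^3 - 7*x*y^2 + 2*y*z + 5*x
trace(a^2 b^-3 a^3 b^-2) = trace(a^3 b^-2 a^2 b^-2) * trace(b) - trace(a^3 b^-2 a^2 b^-1) = x^5*y^5 - 2*x^4*y^4*z - 3*x^5*y^3 - 3*x^3*y^5 + x^3*y^3*z^2 + 4*x^4*y^2*z + 4*x^2*y^4*z + 2*x^5*y + 11*x^3*y^3 - x^3*y*z^2 + 2*x*y^5 - x*y^3*z^2 - x^4*z - 10*x^2*y^2*z - y^4*z - 9*x^3*y - 9*x*y^3 + x*y*z^2 + 3*x^2*z + 3*y^2*z + 9*x*y - z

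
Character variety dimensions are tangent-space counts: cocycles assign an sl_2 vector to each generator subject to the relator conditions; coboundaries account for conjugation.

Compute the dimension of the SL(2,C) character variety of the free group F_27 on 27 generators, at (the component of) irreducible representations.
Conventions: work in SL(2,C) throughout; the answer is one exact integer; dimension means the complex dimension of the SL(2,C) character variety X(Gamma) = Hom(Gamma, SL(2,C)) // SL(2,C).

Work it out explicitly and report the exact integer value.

78

The free group F_27: 27 generators, no relators.
So Z^1 = (sl_2)^27 in full: dim Z^1 = 81.
At an irreducible rho the centralizer of the image in sl_2 is 0, so the coboundary map sl_2 -> Z^1 is injective: dim B^1 = 3.
dim H^1 = 81 - 3 = 78, which is dim X.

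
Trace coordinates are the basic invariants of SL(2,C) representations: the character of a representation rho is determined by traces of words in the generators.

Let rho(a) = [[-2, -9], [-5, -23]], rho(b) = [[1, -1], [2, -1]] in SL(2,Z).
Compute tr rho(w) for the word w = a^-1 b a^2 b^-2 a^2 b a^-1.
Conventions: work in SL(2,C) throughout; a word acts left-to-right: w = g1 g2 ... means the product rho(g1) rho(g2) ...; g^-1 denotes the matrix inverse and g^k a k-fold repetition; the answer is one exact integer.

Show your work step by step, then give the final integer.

rho(a^-1) = [[-23, 9], [5, -2]]
... * rho(b) = [[1, -1], [2, -1]]  ->  [[-5, 14], [1, -3]]
... * rho(a) = [[-2, -9], [-5, -23]]  ->  [[-60, -277], [13, 60]]
... * rho(a) = [[-2, -9], [-5, -23]]  ->  [[1505, 6911], [-326, -1497]]
... * rho(b^-1) = [[-1, 1], [-2, 1]]  ->  [[-15327, 8416], [3320, -1823]]
... * rho(b^-1) = [[-1, 1], [-2, 1]]  ->  [[-1505, -6911], [326, 1497]]
... * rho(a) = [[-2, -9], [-5, -23]]  ->  [[37565, 172498], [-8137, -37365]]
... * rho(a) = [[-2, -9], [-5, -23]]  ->  [[-937620, -4305539], [203099, 932628]]
... * rho(b) = [[1, -1], [2, -1]]  ->  [[-9548698, 5243159], [2068355, -1135727]]
... * rho(a^-1) = [[-23, 9], [5, -2]]  ->  [[245835849, -96424600], [-53250800, 20886649]]
tr = 245835849 + 20886649 = 266722498

266722498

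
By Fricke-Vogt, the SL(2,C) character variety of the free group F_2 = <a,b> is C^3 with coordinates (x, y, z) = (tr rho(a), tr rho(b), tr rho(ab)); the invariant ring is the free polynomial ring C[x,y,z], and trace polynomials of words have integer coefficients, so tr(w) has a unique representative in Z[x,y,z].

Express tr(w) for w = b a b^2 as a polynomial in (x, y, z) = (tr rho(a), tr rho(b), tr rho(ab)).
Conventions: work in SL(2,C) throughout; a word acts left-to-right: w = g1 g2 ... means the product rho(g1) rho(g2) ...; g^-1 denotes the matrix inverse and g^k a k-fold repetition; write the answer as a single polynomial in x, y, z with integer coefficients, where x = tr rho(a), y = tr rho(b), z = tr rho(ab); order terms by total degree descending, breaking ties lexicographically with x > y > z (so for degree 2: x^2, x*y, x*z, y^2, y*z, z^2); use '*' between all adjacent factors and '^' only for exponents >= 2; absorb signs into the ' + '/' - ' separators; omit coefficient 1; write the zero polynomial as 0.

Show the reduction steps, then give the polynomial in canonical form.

y^2*z - x*y - z

reduce: trace(b a b) = trace(b) * trace(a b) - trace(a)   [square of b] = y*z - x
reduce: trace(b a b^2) = trace(b) * trace(b a b) - trace(b a)   [square of b] = y^2*z - x*y - z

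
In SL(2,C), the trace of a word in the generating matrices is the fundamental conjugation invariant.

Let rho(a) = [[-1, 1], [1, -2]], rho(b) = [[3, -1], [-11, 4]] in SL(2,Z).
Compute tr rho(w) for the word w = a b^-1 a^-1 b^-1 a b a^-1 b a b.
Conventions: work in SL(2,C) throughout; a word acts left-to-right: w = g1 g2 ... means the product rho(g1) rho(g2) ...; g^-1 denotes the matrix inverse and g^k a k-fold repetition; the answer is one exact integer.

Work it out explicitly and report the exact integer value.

rho(a) = [[-1, 1], [1, -2]]
... * rho(b^-1) = [[4, 1], [11, 3]]  ->  [[7, 2], [-18, -5]]
... * rho(a^-1) = [[-2, -1], [-1, -1]]  ->  [[-16, -9], [41, 23]]
... * rho(b^-1) = [[4, 1], [11, 3]]  ->  [[-163, -43], [417, 110]]
... * rho(a) = [[-1, 1], [1, -2]]  ->  [[120, -77], [-307, 197]]
... * rho(b) = [[3, -1], [-11, 4]]  ->  [[1207, -428], [-3088, 1095]]
... * rho(a^-1) = [[-2, -1], [-1, -1]]  ->  [[-1986, -779], [5081, 1993]]
... * rho(b) = [[3, -1], [-11, 4]]  ->  [[2611, -1130], [-6680, 2891]]
... * rho(a) = [[-1, 1], [1, -2]]  ->  [[-3741, 4871], [9571, -12462]]
... * rho(b) = [[3, -1], [-11, 4]]  ->  [[-64804, 23225], [165795, -59419]]
tr = -64804 + -59419 = -124223

-124223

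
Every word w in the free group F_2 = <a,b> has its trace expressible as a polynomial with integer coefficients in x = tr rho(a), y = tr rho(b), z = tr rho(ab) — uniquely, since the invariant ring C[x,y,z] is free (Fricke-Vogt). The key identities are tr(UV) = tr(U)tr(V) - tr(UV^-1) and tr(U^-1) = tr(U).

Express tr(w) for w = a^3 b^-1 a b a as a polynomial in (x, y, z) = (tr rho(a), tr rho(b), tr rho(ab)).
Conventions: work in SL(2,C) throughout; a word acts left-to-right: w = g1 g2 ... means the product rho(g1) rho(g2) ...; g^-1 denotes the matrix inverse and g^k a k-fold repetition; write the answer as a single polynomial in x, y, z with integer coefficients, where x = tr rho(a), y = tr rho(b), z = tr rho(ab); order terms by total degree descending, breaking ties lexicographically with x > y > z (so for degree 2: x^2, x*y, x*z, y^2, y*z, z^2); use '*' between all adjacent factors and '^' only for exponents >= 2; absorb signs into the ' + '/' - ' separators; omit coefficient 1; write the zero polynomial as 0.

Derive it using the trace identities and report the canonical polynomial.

x^4*y*z - x^3*y^2 - x^3*z^2 - 2*x^2*y*z + x^3 + 2*x*y^2 + 2*x*z^2 - 3*x

apply: tr(b a^2) = tr(a) tr(b a) - tr(b)   [square of a] = x*z - y
tr(b a^3) = tr(a) tr(b a^2) - tr(b a)   [square of a] = x^2*z - x*y - z
use: tr(b a^4) = tr(a) tr(b a^3) - tr(b a^2)   [square of a] = x^3*z - x^2*y - 2*x*z + y
apply: tr(a b a^4) = tr(a) tr(b a^4) - tr(b a^3)   [square of a] = x^4*z - x^3*y - 3*x^2*z + 2*x*y + z
apply: tr(b a b a) = tr(b a) tr(b a) - tr(1)   [split at a repeated b] = z^2 - 2
apply: tr(b a b) = tr(b) tr(a b) - tr(a)   [square of b] = y*z - x
tr(b a b a^2) = tr(a) tr(b a b a) - tr(b a b)   [square of a] = x*z^2 - y*z - x
tr(a b a b a^2) = tr(a) tr(b a b a^2) - tr(b a b a)   [square of a] = x^2*z^2 - x*y*z - x^2 - z^2 + 2
tr(a b a^4 b) = tr(a) tr(a b a b a^2) - tr(a b a b a)   [square of a] = x^3*z^2 - x^2*y*z - x^3 - 2*x*z^2 + y*z + 3*x
use: tr(a^3 b^-1 a b a) = tr(a b a^4) tr(b) - tr(a b a^4 b)   [inverse elimination on b] = x^4*y*z - x^3*y^2 - x^3*z^2 - 2*x^2*y*z + x^3 + 2*x*y^2 + 2*x*z^2 - 3*x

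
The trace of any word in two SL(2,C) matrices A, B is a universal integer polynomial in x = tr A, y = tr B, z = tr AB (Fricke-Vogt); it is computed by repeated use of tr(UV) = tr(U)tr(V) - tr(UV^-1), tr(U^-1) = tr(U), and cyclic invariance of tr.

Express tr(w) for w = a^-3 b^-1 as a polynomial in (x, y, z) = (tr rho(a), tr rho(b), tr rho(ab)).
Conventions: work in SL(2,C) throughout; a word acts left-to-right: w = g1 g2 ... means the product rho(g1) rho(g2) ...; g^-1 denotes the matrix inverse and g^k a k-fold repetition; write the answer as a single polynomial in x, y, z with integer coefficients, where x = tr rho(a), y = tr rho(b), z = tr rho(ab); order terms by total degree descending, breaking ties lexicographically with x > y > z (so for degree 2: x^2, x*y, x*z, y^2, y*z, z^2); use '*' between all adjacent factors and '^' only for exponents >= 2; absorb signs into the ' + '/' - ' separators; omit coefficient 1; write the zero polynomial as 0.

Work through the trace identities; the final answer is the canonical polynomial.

next, tr(a^-1) = tr(a) = x
next, tr(a^-2) = tr(a^-1) * tr(a) - tr(1) = x^2 - 2
and tr(a^-3) = tr(a^-2) * tr(a) - tr(a^-1) = x^3 - 3*x
and tr(b a^-1) = tr(b) * tr(a) - tr(b a) = x*y - z
next, tr(a^-1 b a^-1) = tr(b a^-1) * tr(a) - tr(b) = x^2*y - x*z - y
tr(a^-3 b) = tr(a^-1 b a^-1) * tr(a) - tr(a^-1 b) = x^3*y - x^2*z - 2*x*y + z
and tr(a^-3 b^-1) = tr(a^-3) * tr(b) - tr(a^-3 b) = x^2*z - x*y - z

x^2*z - x*y - z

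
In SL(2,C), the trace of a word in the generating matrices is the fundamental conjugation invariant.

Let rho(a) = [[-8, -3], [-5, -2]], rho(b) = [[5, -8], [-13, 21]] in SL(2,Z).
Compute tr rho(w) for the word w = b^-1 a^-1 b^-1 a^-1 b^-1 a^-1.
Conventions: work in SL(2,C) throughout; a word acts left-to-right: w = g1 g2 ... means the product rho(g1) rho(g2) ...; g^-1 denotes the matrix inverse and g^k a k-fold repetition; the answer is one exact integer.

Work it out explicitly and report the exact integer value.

-18

rho(b^-1) = [[21, 8], [13, 5]]
... * rho(a^-1) = [[-2, 3], [5, -8]]  ->  [[-2, -1], [-1, -1]]
... * rho(b^-1) = [[21, 8], [13, 5]]  ->  [[-55, -21], [-34, -13]]
... * rho(a^-1) = [[-2, 3], [5, -8]]  ->  [[5, 3], [3, 2]]
... * rho(b^-1) = [[21, 8], [13, 5]]  ->  [[144, 55], [89, 34]]
... * rho(a^-1) = [[-2, 3], [5, -8]]  ->  [[-13, -8], [-8, -5]]
tr = -13 + -5 = -18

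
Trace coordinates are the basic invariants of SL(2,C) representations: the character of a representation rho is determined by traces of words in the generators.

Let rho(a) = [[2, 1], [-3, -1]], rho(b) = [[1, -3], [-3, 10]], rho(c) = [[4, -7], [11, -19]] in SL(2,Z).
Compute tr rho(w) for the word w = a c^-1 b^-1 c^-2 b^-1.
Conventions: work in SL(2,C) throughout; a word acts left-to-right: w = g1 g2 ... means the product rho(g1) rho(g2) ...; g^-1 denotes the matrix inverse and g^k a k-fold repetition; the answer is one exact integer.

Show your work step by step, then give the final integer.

rho(a) = [[2, 1], [-3, -1]]
... * rho(c^-1) = [[-19, 7], [-11, 4]]  ->  [[-49, 18], [68, -25]]
... * rho(b^-1) = [[10, 3], [3, 1]]  ->  [[-436, -129], [605, 179]]
... * rho(c^-1) = [[-19, 7], [-11, 4]]  ->  [[9703, -3568], [-13464, 4951]]
... * rho(c^-1) = [[-19, 7], [-11, 4]]  ->  [[-145109, 53649], [201355, -74444]]
... * rho(b^-1) = [[10, 3], [3, 1]]  ->  [[-1290143, -381678], [1790218, 529621]]
tr = -1290143 + 529621 = -760522

-760522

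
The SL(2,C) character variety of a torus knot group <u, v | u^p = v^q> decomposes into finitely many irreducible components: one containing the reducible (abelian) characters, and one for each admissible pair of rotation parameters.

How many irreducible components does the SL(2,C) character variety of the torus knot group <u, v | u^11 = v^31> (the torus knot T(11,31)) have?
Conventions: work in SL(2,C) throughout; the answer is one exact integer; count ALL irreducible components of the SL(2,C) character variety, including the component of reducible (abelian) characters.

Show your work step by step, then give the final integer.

151

Gamma = < u, v | u^11 = v^31 > (torus knot T(11,31)); the central element u^11 = v^31 acts as +I or -I in any irreducible SL(2,C) representation.
So on each irreducible component the traces are pinned: tr(u) = 2*cos(pi*alpha/11) with 1 <= alpha <= 10, tr(v) = 2*cos(pi*beta/31) with 1 <= beta <= 30.
u^11 = (-1)^alpha I and v^31 = (-1)^beta I must agree, so alpha and beta have equal parity.
count pairs: odd alpha (5 choices) x odd beta (15), plus even alpha (5) x even beta (15): 5*15 + 5*15 = 150.
components with irreducible characters: 150; plus the single component of reducible (abelian) characters: total 151.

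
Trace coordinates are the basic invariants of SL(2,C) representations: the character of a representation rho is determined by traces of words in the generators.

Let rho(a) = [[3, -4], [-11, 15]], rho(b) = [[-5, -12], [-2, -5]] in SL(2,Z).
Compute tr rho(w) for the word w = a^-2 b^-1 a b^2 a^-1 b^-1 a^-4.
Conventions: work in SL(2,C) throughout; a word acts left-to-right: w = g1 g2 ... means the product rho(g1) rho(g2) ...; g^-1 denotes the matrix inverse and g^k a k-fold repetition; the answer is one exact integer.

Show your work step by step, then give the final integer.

rho(a^-1) = [[15, 4], [11, 3]]
... * rho(a^-1) = [[15, 4], [11, 3]]  ->  [[269, 72], [198, 53]]
... * rho(b^-1) = [[-5, 12], [2, -5]]  ->  [[-1201, 2868], [-884, 2111]]
... * rho(a) = [[3, -4], [-11, 15]]  ->  [[-35151, 47824], [-25873, 35201]]
... * rho(b) = [[-5, -12], [-2, -5]]  ->  [[80107, 182692], [58963, 134471]]
... * rho(b) = [[-5, -12], [-2, -5]]  ->  [[-765919, -1874744], [-563757, -1379911]]
... * rho(a^-1) = [[15, 4], [11, 3]]  ->  [[-32110969, -8687908], [-23635376, -6394761]]
... * rho(b^-1) = [[-5, 12], [2, -5]]  ->  [[143179029, -341892088], [105387358, -251650707]]
... * rho(a^-1) = [[15, 4], [11, 3]]  ->  [[-1613127533, -452960148], [-1187347407, -333402689]]
... * rho(a^-1) = [[15, 4], [11, 3]]  ->  [[-29179474623, -7811390576], [-21477640684, -5749597695]]
... * rho(a^-1) = [[15, 4], [11, 3]]  ->  [[-523617415681, -140152070220], [-385410184905, -103159355821]]
... * rho(a^-1) = [[15, 4], [11, 3]]  ->  [[-9395934007635, -2514925873384], [-6915905687606, -1851118807083]]
tr = -9395934007635 + -1851118807083 = -11247052814718

-11247052814718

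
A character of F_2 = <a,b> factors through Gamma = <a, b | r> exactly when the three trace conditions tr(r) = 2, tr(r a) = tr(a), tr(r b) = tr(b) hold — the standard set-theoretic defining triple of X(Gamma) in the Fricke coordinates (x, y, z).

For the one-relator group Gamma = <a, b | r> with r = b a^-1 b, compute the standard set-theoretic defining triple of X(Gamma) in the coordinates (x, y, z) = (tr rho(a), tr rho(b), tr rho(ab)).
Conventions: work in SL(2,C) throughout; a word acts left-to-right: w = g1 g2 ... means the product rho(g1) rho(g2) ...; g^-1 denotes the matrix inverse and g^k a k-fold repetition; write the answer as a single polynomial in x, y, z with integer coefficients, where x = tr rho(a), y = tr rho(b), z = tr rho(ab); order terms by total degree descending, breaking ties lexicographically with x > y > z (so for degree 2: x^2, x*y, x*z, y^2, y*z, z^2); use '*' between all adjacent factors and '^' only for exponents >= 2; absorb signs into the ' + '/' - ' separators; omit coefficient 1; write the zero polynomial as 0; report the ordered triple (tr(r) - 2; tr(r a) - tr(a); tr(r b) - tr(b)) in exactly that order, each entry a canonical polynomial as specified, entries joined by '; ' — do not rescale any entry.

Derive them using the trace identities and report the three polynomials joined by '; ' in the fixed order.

tr(b^2) = tr(b) tr(b) - tr(1) = y^2 - 2
tr(b^2 a) = tr(b) tr(a b) - tr(a) = y*z - x
tr(b a^-1 b) = tr(b^2) tr(a) - tr(b^2 a) = x*y^2 - y*z - x
tr(b a b a) = tr(a b) tr(a b) - tr(1) = z^2 - 2
tr(b a^-1 b a) = tr(b a b) tr(a) - tr(b a b a) = x*y*z - x^2 - z^2 + 2
tr(b^3) = tr(b) tr(b^2) - tr(b)  (reduce the b square) = y^3 - 3*y
tr(b^3 a) = tr(b) tr(b a b) - tr(b a)  (reduce the b square) = y^2*z - x*y - z
tr(b a^-1 b^2) = tr(b^3) tr(a) - tr(b^3 a)  (eliminate a^-1) = x*y^3 - y^2*z - 2*x*y + z
assemble the triple (tr(r) - 2; tr(r a) - x; tr(r b) - y)

x*y^2 - y*z - x - 2; x*y*z - x^2 - z^2 - x + 2; x*y^3 - y^2*z - 2*x*y - y + z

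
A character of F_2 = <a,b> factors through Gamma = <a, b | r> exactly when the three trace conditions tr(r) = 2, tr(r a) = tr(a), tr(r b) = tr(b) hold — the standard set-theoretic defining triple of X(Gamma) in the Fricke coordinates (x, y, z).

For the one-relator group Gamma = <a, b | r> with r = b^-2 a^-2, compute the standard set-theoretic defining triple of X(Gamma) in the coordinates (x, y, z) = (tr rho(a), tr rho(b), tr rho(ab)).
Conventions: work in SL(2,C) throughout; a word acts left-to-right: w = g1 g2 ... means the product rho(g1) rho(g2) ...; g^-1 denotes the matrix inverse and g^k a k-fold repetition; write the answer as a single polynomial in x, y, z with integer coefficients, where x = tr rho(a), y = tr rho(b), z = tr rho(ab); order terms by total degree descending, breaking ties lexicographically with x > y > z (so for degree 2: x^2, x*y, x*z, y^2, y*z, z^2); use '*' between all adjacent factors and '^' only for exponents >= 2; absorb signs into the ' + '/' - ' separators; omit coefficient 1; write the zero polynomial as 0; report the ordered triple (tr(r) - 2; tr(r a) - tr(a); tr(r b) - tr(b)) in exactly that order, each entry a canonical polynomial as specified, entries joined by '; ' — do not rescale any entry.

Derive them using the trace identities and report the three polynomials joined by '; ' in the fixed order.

tr(b^-1) = tr(b) = y
tr(b^-1 a) = tr(a)*tr(b) - tr(a b)  (eliminate b^-1) = x*y - z
tr(b^-1 a^-1) = tr(b^-1)*tr(a) - tr(b^-1 a)  (eliminate a^-1) = z
tr(b^-1 a^-2) = tr(b^-1 a^-1)*tr(a) - tr(b^-1)  (eliminate a^-1) = x*z - y
tr(a^-2) = tr(a^-1)*tr(a) - tr(1)  (eliminate a^-1) = x^2 - 2
tr(b^-2 a^-2) = tr(b^-1 a^-2)*tr(b) - tr(b^-1 a^-2 b)  (eliminate b^-1) = x*y*z - x^2 - y^2 + 2
tr(b^-2 a^-1) = tr(b^-1 a^-1)*tr(b) - tr(b^-1 a^-1 b)   [inverse elimination on b] = y*z - x
assemble the triple (tr(r) - 2; tr(r a) - x; tr(r b) - y)

x*y*z - x^2 - y^2; y*z - 2*x; x*z - 2*y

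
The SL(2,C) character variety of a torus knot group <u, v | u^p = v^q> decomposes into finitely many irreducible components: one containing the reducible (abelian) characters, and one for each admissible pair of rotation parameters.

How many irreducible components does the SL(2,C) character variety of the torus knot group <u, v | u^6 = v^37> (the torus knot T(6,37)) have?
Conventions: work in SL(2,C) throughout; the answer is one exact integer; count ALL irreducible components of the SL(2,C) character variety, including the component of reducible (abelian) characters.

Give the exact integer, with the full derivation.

For T(6,37): irreducibility forces the central element u^6 = v^37 to one of +I, -I.
This locks tr(u) to 2*cos(pi*alpha/6), alpha in 1..5, and tr(v) to 2*cos(pi*beta/37), beta in 1..36, on each component of irreducible characters.
u^6 = (-1)^alpha I and v^37 = (-1)^beta I must agree, so alpha and beta have equal parity.
Enumerate parity-matched pairs: 3*18 odd-odd plus 2*18 even-even gives 90.
components with irreducible characters: 90; plus the single component of reducible (abelian) characters: total 91.

91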